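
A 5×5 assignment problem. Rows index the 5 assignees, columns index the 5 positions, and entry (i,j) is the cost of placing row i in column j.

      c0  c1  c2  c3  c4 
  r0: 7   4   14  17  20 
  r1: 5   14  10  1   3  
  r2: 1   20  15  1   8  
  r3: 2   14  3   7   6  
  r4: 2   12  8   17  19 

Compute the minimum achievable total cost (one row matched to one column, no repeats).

optimal assignment: row0→col1 (cost 4), row1→col4 (cost 3), row2→col3 (cost 1), row3→col2 (cost 3), row4→col0 (cost 2)
total = 4 + 3 + 1 + 3 + 2 = 13

Minimum assignment cost: 13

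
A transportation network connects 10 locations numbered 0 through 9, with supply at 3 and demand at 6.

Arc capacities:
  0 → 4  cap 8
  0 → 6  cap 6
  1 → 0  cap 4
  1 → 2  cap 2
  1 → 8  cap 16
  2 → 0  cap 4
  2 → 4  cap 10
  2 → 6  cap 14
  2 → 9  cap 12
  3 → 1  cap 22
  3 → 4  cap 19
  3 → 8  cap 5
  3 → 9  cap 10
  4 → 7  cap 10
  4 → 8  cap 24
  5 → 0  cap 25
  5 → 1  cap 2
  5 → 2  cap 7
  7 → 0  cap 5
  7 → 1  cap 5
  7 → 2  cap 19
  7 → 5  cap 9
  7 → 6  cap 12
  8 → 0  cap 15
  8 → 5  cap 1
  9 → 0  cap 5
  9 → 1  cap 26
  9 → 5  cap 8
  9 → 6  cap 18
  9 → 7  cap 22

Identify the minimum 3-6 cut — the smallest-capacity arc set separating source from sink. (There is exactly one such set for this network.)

augment #1: 3→9→6 push 10
augment #2: 3→1→0→6 push 4
augment #3: 3→1→2→6 push 2
augment #4: 3→4→7→6 push 10
augment #5: 3→8→0→6 push 2
augment #6: 3→8→5→2→6 push 1
max flow = 29; residual-reachable set from 3 gives S-side
cut edges (S→T): {(0,6), (1,2), (3,9), (4,7), (8,5)} total cap 29

Min-cut arcs: {(0,6), (1,2), (3,9), (4,7), (8,5)} (total capacity 29)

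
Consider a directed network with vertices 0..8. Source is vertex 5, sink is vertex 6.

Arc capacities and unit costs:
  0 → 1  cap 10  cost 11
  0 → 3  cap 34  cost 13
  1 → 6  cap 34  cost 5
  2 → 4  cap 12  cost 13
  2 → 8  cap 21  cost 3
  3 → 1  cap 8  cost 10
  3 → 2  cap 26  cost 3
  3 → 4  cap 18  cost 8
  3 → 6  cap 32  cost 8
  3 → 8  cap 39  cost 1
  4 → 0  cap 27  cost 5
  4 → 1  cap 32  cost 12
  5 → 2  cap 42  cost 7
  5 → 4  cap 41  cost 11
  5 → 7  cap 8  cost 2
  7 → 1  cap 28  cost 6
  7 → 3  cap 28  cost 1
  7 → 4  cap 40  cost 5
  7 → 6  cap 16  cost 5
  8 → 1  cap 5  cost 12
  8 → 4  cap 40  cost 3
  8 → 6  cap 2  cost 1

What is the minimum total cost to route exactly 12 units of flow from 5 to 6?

shortest-cost path #1: 5→7→3→8→6 push 2 @ unit cost 5 (adds 10)
shortest-cost path #2: 5→7→6 push 6 @ unit cost 7 (adds 42)
shortest-cost path #3: 5→2→8→3→7→6 push 2 @ unit cost 13 (adds 26)
shortest-cost path #4: 5→2→8→1→6 push 2 @ unit cost 27 (adds 54)
total cost = 132

Minimum cost for 12 units: 132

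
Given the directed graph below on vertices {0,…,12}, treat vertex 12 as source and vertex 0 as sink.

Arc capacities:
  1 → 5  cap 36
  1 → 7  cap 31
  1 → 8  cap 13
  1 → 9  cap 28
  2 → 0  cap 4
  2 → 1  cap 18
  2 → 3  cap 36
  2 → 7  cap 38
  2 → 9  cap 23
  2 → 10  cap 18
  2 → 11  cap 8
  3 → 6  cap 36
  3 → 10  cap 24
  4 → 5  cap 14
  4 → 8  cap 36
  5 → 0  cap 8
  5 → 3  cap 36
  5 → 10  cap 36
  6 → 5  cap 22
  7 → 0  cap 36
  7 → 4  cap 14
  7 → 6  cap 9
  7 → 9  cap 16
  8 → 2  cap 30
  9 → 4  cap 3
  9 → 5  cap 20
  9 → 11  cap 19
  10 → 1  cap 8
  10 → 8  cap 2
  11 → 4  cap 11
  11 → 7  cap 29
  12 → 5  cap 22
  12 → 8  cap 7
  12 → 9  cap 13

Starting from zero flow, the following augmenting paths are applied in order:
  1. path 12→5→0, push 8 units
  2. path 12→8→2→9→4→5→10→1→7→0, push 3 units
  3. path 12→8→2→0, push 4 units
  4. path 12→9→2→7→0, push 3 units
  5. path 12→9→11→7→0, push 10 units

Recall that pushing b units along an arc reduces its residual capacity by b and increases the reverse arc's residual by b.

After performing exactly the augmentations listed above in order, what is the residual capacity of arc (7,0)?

Residual capacity of (7,0): 20

after path 1 (12→5→0, push 8): res(7,0)=36
after path 2 (12→8→2→9→4→5→10→1→7→0, push 3): res(7,0)=33
after path 3 (12→8→2→0, push 4): res(7,0)=33
after path 4 (12→9→2→7→0, push 3): res(7,0)=30
after path 5 (12→9→11→7→0, push 10): res(7,0)=20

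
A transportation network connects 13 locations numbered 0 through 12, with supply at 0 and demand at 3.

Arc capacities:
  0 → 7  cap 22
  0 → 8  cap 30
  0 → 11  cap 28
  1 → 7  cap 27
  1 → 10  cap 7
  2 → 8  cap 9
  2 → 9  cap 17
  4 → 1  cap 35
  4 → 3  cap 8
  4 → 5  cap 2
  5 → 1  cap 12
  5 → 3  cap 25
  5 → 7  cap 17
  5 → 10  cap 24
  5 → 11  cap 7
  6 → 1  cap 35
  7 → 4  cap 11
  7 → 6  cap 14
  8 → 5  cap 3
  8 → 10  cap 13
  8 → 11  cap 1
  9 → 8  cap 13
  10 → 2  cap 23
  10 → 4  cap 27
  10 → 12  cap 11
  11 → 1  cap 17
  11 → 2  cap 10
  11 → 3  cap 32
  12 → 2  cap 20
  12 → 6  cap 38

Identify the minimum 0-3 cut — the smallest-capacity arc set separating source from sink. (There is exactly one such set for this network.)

Min-cut arcs: {(0,11), (4,3), (4,5), (8,5), (8,11)} (total capacity 42)

augment #1: 0→11→3 push 28
augment #2: 0→7→4→3 push 8
augment #3: 0→8→5→3 push 3
augment #4: 0→8→11→3 push 1
augment #5: 0→7→4→5→3 push 2
max flow = 42; residual-reachable set from 0 gives S-side
cut edges (S→T): {(0,11), (4,3), (4,5), (8,5), (8,11)} total cap 42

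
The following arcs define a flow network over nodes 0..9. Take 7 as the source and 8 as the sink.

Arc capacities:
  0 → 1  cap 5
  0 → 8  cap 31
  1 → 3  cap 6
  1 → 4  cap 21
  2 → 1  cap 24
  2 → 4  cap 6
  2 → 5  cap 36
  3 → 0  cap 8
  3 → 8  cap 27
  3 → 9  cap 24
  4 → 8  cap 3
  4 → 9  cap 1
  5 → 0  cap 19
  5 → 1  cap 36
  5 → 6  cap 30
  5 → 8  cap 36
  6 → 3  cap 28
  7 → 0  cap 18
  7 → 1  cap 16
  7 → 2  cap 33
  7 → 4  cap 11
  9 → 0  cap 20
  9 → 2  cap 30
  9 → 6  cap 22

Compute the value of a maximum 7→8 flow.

augment #1: 7→0→8 bottleneck 18, total now 18
augment #2: 7→4→8 bottleneck 3, total now 21
augment #3: 7→1→3→8 bottleneck 6, total now 27
augment #4: 7→2→5→8 bottleneck 33, total now 60
augment #5: 7→4→9→0→8 bottleneck 1, total now 61

Maximum flow value: 61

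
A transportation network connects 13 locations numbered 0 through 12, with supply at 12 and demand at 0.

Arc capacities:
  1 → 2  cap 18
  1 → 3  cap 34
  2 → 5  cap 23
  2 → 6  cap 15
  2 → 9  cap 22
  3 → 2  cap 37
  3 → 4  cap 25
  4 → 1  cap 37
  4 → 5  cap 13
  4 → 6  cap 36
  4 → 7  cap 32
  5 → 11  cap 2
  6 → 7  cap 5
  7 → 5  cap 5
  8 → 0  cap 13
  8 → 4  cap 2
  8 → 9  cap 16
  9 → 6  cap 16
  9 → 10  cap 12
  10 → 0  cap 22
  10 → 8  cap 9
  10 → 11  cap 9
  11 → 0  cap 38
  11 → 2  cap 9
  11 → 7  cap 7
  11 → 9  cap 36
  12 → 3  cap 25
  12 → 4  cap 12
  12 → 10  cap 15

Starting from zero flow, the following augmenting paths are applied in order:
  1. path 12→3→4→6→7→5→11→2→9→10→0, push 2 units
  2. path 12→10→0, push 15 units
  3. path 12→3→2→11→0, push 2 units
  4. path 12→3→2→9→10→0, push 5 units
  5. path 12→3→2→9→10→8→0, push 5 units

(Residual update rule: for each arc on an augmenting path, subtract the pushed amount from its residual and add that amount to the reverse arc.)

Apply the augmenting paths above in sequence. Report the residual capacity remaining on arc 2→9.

after path 1 (12→3→4→6→7→5→11→2→9→10→0, push 2): res(2,9)=20
after path 2 (12→10→0, push 15): res(2,9)=20
after path 3 (12→3→2→11→0, push 2): res(2,9)=20
after path 4 (12→3→2→9→10→0, push 5): res(2,9)=15
after path 5 (12→3→2→9→10→8→0, push 5): res(2,9)=10

Residual capacity of (2,9): 10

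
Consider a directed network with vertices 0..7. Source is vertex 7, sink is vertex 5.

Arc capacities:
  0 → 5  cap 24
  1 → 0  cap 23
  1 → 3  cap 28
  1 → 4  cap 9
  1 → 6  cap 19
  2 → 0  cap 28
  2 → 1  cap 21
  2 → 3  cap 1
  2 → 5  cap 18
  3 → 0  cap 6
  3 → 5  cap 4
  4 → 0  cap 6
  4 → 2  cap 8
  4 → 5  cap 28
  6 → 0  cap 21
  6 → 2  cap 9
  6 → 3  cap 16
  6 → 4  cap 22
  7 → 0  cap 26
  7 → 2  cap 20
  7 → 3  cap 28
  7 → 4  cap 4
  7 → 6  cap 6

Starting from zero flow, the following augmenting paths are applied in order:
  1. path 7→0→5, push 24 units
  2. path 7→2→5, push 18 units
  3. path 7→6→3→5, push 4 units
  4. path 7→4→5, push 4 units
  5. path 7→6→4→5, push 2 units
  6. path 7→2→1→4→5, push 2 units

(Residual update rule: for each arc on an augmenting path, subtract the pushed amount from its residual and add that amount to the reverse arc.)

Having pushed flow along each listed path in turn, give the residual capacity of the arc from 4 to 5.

Residual capacity of (4,5): 20

after path 1 (7→0→5, push 24): res(4,5)=28
after path 2 (7→2→5, push 18): res(4,5)=28
after path 3 (7→6→3→5, push 4): res(4,5)=28
after path 4 (7→4→5, push 4): res(4,5)=24
after path 5 (7→6→4→5, push 2): res(4,5)=22
after path 6 (7→2→1→4→5, push 2): res(4,5)=20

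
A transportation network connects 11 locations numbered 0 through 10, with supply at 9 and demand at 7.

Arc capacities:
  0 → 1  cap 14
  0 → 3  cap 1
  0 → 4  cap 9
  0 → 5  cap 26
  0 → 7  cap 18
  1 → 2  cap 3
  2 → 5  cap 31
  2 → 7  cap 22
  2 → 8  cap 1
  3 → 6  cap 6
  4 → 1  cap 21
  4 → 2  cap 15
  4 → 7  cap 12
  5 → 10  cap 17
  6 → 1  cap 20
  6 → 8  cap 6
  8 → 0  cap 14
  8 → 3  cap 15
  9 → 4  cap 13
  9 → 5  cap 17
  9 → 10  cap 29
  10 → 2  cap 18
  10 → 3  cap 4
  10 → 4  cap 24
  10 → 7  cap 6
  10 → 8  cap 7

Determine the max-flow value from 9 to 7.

Maximum flow value: 52

augment #1: 9→4→7 bottleneck 12, total now 12
augment #2: 9→10→7 bottleneck 6, total now 18
augment #3: 9→4→2→7 bottleneck 1, total now 19
augment #4: 9→10→2→7 bottleneck 18, total now 37
augment #5: 9→10→4→2→7 bottleneck 3, total now 40
augment #6: 9→10→8→0→7 bottleneck 2, total now 42
augment #7: 9→5→10→8→0→7 bottleneck 5, total now 47
augment #8: 9→5→10→3→6→8→0→7 bottleneck 4, total now 51
augment #9: 9→5→10→4→2→8→0→7 bottleneck 1, total now 52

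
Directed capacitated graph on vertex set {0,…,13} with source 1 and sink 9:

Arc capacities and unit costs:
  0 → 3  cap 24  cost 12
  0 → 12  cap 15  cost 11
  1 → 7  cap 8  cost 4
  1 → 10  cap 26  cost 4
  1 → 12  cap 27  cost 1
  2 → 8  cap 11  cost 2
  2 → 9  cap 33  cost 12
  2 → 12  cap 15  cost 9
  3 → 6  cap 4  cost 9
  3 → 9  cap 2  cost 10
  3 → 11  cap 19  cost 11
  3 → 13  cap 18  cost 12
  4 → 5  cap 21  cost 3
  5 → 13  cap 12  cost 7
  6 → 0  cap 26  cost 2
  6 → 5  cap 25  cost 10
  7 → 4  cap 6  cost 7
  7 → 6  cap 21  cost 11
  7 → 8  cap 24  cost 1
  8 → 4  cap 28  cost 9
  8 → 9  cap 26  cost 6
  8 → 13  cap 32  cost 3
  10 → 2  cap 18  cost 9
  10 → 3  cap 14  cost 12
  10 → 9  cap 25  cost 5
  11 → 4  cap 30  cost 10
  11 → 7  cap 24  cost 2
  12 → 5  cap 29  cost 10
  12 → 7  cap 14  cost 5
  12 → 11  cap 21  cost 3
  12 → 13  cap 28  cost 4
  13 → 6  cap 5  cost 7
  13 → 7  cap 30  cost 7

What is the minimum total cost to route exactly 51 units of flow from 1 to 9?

Minimum cost for 51 units: 578

shortest-cost path #1: 1→10→9 push 25 @ unit cost 9 (adds 225)
shortest-cost path #2: 1→7→8→9 push 8 @ unit cost 11 (adds 88)
shortest-cost path #3: 1→12→7→8→9 push 14 @ unit cost 13 (adds 182)
shortest-cost path #4: 1→12→11→7→8→9 push 2 @ unit cost 13 (adds 26)
shortest-cost path #5: 1→10→2→8→9 push 1 @ unit cost 21 (adds 21)
shortest-cost path #6: 1→12→13→6→0→3→9 push 1 @ unit cost 36 (adds 36)
total cost = 578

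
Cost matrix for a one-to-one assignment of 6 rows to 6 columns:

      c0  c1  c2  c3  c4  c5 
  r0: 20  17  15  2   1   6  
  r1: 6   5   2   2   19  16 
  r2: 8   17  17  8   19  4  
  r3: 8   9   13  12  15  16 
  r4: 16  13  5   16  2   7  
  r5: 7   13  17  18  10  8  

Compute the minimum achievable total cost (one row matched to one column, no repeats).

optimal assignment: row0→col3 (cost 2), row1→col2 (cost 2), row2→col5 (cost 4), row3→col1 (cost 9), row4→col4 (cost 2), row5→col0 (cost 7)
total = 2 + 2 + 4 + 9 + 2 + 7 = 26

Minimum assignment cost: 26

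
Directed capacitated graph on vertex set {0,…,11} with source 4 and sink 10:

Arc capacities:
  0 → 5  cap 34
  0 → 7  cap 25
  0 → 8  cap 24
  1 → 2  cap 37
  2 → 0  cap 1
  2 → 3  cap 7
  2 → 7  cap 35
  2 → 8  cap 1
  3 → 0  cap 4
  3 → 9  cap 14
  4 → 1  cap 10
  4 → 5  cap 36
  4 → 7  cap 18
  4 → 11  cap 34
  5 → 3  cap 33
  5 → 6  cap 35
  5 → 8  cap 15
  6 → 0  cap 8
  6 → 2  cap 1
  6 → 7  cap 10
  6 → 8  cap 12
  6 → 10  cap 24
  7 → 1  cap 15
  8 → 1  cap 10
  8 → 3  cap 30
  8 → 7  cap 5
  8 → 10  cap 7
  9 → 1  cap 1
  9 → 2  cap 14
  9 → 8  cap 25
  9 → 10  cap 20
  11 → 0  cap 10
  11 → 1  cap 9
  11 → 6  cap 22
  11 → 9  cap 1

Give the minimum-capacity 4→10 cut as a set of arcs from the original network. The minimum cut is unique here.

Min-cut arcs: {(3,9), (6,10), (8,10), (11,9)} (total capacity 46)

augment #1: 4→5→6→10 push 24
augment #2: 4→5→8→10 push 7
augment #3: 4→11→9→10 push 1
augment #4: 4→5→3→9→10 push 5
augment #5: 4→1→2→3→9→10 push 7
augment #6: 4→1→2→8→3→9→10 push 1
augment #7: 4→11→0→5→3→9→10 push 1
max flow = 46; residual-reachable set from 4 gives S-side
cut edges (S→T): {(3,9), (6,10), (8,10), (11,9)} total cap 46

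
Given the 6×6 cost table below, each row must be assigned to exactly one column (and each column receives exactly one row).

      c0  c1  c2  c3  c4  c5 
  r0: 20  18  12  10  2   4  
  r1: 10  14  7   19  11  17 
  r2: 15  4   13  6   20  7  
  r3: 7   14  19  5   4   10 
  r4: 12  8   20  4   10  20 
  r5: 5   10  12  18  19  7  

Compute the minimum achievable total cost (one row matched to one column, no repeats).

optimal assignment: row0→col5 (cost 4), row1→col2 (cost 7), row2→col1 (cost 4), row3→col4 (cost 4), row4→col3 (cost 4), row5→col0 (cost 5)
total = 4 + 7 + 4 + 4 + 4 + 5 = 28

Minimum assignment cost: 28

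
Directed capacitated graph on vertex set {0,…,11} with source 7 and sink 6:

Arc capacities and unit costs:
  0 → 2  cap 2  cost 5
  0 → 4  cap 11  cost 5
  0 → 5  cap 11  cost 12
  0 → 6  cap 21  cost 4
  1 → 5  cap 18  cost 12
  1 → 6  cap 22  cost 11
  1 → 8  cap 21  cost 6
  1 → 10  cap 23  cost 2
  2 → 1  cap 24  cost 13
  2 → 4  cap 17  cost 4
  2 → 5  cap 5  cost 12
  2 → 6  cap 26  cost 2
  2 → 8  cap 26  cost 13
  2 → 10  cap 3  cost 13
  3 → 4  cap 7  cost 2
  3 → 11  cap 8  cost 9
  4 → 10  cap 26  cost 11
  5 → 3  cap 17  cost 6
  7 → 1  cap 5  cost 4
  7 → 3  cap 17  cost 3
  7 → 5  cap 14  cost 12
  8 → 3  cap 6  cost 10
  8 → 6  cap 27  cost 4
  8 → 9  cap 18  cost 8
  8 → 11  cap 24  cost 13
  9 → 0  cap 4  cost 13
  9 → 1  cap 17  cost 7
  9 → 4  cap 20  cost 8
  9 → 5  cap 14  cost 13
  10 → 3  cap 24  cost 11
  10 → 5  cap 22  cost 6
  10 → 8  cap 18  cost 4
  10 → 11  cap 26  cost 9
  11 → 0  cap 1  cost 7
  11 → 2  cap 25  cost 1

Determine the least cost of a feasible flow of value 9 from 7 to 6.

shortest-cost path #1: 7→1→8→6 push 5 @ unit cost 14 (adds 70)
shortest-cost path #2: 7→3→11→2→6 push 4 @ unit cost 15 (adds 60)
total cost = 130

Minimum cost for 9 units: 130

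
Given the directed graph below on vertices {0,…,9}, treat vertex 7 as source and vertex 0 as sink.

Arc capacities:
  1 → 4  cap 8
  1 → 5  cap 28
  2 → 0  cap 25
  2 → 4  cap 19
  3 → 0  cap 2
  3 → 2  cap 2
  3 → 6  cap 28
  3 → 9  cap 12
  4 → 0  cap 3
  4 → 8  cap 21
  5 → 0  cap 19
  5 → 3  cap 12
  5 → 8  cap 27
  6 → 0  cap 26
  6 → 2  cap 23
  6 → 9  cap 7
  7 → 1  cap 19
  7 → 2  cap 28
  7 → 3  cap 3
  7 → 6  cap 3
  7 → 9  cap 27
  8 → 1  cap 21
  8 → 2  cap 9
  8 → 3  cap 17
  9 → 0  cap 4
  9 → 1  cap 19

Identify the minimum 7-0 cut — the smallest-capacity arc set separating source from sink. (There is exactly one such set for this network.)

augment #1: 7→2→0 push 25
augment #2: 7→3→0 push 2
augment #3: 7→6→0 push 3
augment #4: 7→9→0 push 4
augment #5: 7→1→4→0 push 3
augment #6: 7→1→5→0 push 16
augment #7: 7→3→6→0 push 1
augment #8: 7→9→1→5→0 push 3
augment #9: 7→2→4→8→3→6→0 push 3
augment #10: 7→9→1→5→3→6→0 push 9
augment #11: 7→9→1→4→8→3→6→0 push 5
max flow = 74; residual-reachable set from 7 gives S-side
cut edges (S→T): {(1,4), (1,5), (7,2), (7,3), (7,6), (9,0)} total cap 74

Min-cut arcs: {(1,4), (1,5), (7,2), (7,3), (7,6), (9,0)} (total capacity 74)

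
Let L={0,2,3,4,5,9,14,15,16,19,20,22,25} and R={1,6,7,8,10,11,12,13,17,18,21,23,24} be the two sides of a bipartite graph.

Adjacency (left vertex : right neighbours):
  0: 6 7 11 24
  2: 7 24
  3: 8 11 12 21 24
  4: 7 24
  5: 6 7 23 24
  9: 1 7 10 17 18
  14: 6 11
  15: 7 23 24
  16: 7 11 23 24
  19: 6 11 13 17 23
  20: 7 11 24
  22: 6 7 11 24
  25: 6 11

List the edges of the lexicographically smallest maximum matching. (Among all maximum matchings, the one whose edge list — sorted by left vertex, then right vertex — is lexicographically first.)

Lex-smallest maximum matching: {(0,6), (2,7), (3,8), (4,24), (5,23), (9,1), (14,11), (19,13)}

|M| = 8 (so the lex-smallest maximum matching has 8 edges)
process left vertices in ascending order; for each, take the smallest-labelled available neighbour that still permits 8 edges overall, or leave it unmatched if none does
lex-smallest matching: {0-6, 2-7, 3-8, 4-24, 5-23, 9-1, 14-11, 19-13}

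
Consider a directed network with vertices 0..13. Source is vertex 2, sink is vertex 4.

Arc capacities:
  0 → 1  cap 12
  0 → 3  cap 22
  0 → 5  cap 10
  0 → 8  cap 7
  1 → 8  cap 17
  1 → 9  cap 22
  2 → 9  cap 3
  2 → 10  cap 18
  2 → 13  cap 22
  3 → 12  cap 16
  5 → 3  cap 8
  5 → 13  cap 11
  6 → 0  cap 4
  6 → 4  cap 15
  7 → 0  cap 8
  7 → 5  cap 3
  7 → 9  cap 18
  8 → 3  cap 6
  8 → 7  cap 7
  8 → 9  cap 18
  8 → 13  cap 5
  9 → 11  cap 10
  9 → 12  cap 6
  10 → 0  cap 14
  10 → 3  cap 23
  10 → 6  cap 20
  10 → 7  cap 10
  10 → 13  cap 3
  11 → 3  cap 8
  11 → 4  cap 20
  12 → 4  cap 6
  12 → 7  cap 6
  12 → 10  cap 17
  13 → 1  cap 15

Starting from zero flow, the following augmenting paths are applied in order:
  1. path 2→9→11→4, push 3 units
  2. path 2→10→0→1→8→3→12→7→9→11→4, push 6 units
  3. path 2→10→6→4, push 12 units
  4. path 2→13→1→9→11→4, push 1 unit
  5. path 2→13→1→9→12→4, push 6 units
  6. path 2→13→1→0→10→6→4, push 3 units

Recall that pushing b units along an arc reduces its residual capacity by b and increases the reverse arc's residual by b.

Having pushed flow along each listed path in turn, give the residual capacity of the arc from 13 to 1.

Residual capacity of (13,1): 5

after path 1 (2→9→11→4, push 3): res(13,1)=15
after path 2 (2→10→0→1→8→3→12→7→9→11→4, push 6): res(13,1)=15
after path 3 (2→10→6→4, push 12): res(13,1)=15
after path 4 (2→13→1→9→11→4, push 1): res(13,1)=14
after path 5 (2→13→1→9→12→4, push 6): res(13,1)=8
after path 6 (2→13→1→0→10→6→4, push 3): res(13,1)=5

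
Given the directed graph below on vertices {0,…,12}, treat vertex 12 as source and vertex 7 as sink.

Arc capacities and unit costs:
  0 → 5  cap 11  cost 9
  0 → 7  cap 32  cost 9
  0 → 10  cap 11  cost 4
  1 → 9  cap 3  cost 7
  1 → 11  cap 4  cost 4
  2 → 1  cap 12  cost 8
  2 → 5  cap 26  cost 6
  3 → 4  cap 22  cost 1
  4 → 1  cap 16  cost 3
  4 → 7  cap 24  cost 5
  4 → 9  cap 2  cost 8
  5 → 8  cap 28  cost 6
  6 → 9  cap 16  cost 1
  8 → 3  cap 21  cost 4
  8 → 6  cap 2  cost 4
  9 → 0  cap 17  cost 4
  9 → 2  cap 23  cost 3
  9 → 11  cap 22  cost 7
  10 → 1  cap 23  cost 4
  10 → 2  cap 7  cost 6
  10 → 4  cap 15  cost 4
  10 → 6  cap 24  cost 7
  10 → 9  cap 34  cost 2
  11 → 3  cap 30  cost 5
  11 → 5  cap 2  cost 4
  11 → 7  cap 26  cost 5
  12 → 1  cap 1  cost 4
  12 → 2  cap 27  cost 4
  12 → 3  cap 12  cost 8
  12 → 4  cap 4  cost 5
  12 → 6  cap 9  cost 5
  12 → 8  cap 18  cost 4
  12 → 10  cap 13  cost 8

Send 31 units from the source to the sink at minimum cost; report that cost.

Minimum cost for 31 units: 441

shortest-cost path #1: 12→4→7 push 4 @ unit cost 10 (adds 40)
shortest-cost path #2: 12→1→11→7 push 1 @ unit cost 13 (adds 13)
shortest-cost path #3: 12→3→4→7 push 12 @ unit cost 14 (adds 168)
shortest-cost path #4: 12→8→3→4→7 push 8 @ unit cost 14 (adds 112)
shortest-cost path #5: 12→6→9→11→7 push 6 @ unit cost 18 (adds 108)
total cost = 441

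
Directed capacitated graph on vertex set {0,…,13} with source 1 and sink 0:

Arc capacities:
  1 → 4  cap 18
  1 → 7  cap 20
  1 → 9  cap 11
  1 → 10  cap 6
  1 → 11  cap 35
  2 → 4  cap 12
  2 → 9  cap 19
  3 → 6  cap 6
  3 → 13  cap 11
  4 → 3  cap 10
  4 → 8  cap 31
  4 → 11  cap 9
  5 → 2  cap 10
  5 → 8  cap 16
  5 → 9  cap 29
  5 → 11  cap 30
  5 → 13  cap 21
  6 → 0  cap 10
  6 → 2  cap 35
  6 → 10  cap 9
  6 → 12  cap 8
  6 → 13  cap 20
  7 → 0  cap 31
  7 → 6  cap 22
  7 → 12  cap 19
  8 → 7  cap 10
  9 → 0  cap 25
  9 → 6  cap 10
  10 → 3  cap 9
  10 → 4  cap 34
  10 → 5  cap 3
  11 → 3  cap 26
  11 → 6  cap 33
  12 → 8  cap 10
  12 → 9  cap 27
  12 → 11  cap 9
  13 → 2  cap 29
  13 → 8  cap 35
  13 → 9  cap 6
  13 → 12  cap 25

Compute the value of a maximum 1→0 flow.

augment #1: 1→7→0 bottleneck 20, total now 20
augment #2: 1→9→0 bottleneck 11, total now 31
augment #3: 1→11→6→0 bottleneck 10, total now 41
augment #4: 1→4→8→7→0 bottleneck 10, total now 51
augment #5: 1→10→5→9→0 bottleneck 3, total now 54
augment #6: 1→4→3→13→9→0 bottleneck 6, total now 60
augment #7: 1→11→6→2→9→0 bottleneck 5, total now 65

Maximum flow value: 65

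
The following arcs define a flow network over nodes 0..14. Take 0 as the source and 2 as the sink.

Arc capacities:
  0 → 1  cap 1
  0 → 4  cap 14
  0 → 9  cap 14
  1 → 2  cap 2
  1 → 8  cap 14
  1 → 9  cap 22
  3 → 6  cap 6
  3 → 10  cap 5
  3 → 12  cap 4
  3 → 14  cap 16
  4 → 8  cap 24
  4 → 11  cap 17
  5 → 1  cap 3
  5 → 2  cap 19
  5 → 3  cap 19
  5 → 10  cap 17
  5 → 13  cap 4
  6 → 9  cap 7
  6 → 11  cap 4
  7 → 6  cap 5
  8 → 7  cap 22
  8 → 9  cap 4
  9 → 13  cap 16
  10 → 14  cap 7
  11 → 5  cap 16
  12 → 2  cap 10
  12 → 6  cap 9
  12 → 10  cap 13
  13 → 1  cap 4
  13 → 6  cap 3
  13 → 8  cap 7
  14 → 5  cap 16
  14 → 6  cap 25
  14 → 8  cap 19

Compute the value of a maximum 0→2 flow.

augment #1: 0→1→2 bottleneck 1, total now 1
augment #2: 0→4→11→5→2 bottleneck 14, total now 15
augment #3: 0→9→13→1→2 bottleneck 1, total now 16
augment #4: 0→9→13→6→11→5→2 bottleneck 2, total now 18

Maximum flow value: 18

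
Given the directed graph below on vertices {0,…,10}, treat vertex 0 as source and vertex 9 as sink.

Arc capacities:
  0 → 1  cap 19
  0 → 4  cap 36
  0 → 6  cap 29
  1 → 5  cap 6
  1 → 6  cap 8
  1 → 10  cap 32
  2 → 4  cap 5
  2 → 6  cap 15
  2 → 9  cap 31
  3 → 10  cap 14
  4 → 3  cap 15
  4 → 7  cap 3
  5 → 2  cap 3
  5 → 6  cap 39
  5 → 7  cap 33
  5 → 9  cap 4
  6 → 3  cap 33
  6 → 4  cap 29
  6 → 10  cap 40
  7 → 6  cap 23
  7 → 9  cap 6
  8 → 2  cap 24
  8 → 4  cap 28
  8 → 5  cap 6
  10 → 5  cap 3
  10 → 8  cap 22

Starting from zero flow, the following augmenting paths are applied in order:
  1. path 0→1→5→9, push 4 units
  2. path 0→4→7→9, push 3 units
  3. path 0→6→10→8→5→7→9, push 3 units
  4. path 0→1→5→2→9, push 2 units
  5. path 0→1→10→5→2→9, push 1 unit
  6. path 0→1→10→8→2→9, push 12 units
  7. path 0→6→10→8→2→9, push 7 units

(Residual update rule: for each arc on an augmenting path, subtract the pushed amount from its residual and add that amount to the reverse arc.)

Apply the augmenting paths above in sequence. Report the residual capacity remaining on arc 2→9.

Residual capacity of (2,9): 9

after path 1 (0→1→5→9, push 4): res(2,9)=31
after path 2 (0→4→7→9, push 3): res(2,9)=31
after path 3 (0→6→10→8→5→7→9, push 3): res(2,9)=31
after path 4 (0→1→5→2→9, push 2): res(2,9)=29
after path 5 (0→1→10→5→2→9, push 1): res(2,9)=28
after path 6 (0→1→10→8→2→9, push 12): res(2,9)=16
after path 7 (0→6→10→8→2→9, push 7): res(2,9)=9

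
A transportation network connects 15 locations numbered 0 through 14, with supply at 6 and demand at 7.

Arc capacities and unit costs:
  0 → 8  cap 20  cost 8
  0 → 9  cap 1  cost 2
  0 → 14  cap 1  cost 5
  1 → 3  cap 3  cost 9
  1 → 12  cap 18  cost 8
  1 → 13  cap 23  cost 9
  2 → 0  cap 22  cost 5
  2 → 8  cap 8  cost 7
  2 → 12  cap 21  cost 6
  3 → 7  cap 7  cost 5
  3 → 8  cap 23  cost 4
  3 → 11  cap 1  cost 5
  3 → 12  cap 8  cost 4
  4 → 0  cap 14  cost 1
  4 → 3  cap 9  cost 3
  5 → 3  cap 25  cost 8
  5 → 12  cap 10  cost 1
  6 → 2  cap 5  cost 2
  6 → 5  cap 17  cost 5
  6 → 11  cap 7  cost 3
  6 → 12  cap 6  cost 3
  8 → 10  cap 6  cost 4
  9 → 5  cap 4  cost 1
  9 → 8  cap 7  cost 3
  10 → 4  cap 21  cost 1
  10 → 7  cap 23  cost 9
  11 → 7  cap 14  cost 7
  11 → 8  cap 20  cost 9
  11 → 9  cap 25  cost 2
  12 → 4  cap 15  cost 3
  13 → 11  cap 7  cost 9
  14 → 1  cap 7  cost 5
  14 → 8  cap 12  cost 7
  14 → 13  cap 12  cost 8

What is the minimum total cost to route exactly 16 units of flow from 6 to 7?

Minimum cost for 16 units: 215

shortest-cost path #1: 6→11→7 push 7 @ unit cost 10 (adds 70)
shortest-cost path #2: 6→12→4→3→7 push 6 @ unit cost 14 (adds 84)
shortest-cost path #3: 6→5→12→4→3→7 push 1 @ unit cost 17 (adds 17)
shortest-cost path #4: 6→2→8→10→7 push 2 @ unit cost 22 (adds 44)
total cost = 215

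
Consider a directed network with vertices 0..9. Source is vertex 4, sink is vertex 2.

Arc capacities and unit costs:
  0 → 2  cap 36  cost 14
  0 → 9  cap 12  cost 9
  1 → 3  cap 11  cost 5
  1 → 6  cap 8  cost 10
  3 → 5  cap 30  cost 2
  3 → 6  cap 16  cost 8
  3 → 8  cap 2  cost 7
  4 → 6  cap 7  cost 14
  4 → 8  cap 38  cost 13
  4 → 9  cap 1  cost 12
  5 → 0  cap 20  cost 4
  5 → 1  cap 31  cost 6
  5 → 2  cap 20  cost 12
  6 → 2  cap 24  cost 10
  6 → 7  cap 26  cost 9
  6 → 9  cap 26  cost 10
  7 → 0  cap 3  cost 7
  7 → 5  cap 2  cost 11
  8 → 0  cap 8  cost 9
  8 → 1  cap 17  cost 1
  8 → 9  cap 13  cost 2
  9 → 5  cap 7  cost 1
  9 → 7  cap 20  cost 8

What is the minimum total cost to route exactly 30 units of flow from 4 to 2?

Minimum cost for 30 units: 894

shortest-cost path #1: 4→6→2 push 7 @ unit cost 24 (adds 168)
shortest-cost path #2: 4→9→5→2 push 1 @ unit cost 25 (adds 25)
shortest-cost path #3: 4→8→9→5→2 push 6 @ unit cost 28 (adds 168)
shortest-cost path #4: 4→8→1→3→5→2 push 11 @ unit cost 33 (adds 363)
shortest-cost path #5: 4→8→1→6→2 push 5 @ unit cost 34 (adds 170)
total cost = 894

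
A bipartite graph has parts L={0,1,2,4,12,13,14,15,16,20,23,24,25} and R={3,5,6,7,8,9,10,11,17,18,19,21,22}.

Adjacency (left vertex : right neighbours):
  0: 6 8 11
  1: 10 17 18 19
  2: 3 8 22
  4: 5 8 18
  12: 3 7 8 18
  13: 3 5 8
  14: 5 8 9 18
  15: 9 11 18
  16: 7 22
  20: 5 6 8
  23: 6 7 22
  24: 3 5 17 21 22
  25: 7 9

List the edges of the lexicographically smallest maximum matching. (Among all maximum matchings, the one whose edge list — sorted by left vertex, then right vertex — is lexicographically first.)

Lex-smallest maximum matching: {(0,6), (1,10), (2,3), (4,5), (12,7), (13,8), (14,18), (15,11), (16,22), (24,17), (25,9)}

|M| = 11 (so the lex-smallest maximum matching has 11 edges)
process left vertices in ascending order; for each, take the smallest-labelled available neighbour that still permits 11 edges overall, or leave it unmatched if none does
lex-smallest matching: {0-6, 1-10, 2-3, 4-5, 12-7, 13-8, 14-18, 15-11, 16-22, 24-17, 25-9}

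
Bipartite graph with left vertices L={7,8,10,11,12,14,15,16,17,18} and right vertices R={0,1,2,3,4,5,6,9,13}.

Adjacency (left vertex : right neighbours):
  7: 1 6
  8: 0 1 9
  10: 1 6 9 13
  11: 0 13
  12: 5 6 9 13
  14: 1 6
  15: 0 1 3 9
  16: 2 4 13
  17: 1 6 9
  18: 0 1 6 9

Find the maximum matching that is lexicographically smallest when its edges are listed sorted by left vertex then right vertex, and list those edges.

|M| = 8 (so the lex-smallest maximum matching has 8 edges)
process left vertices in ascending order; for each, take the smallest-labelled available neighbour that still permits 8 edges overall, or leave it unmatched if none does
lex-smallest matching: {7-1, 8-0, 10-6, 11-13, 12-5, 15-3, 16-2, 17-9}

Lex-smallest maximum matching: {(7,1), (8,0), (10,6), (11,13), (12,5), (15,3), (16,2), (17,9)}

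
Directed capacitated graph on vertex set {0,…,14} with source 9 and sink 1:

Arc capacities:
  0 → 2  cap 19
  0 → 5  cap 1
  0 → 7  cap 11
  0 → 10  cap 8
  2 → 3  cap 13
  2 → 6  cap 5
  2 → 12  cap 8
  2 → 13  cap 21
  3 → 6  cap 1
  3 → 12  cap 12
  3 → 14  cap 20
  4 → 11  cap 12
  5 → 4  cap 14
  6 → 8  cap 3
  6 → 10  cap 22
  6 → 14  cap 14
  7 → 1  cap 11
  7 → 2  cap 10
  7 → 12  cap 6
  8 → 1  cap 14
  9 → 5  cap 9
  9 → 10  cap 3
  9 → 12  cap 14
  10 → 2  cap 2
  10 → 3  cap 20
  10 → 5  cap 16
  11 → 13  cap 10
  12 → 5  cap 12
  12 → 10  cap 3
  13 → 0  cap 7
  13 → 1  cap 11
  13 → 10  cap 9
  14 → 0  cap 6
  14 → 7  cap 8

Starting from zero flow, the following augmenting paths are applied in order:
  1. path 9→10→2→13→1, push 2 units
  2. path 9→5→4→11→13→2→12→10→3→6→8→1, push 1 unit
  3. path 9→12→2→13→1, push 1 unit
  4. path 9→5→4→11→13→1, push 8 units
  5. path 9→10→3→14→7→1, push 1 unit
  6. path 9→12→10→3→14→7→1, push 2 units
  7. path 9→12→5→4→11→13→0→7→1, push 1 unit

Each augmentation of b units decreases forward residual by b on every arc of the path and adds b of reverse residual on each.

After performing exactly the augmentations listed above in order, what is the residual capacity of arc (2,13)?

Residual capacity of (2,13): 19

after path 1 (9→10→2→13→1, push 2): res(2,13)=19
after path 2 (9→5→4→11→13→2→12→10→3→6→8→1, push 1): res(2,13)=20
after path 3 (9→12→2→13→1, push 1): res(2,13)=19
after path 4 (9→5→4→11→13→1, push 8): res(2,13)=19
after path 5 (9→10→3→14→7→1, push 1): res(2,13)=19
after path 6 (9→12→10→3→14→7→1, push 2): res(2,13)=19
after path 7 (9→12→5→4→11→13→0→7→1, push 1): res(2,13)=19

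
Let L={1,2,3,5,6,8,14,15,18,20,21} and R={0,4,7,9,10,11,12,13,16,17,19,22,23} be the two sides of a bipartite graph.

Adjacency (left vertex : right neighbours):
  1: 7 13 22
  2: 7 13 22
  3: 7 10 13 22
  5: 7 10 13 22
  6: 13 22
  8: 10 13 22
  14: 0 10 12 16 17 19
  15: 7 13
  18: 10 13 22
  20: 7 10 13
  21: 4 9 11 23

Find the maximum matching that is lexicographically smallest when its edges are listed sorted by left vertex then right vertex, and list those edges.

Lex-smallest maximum matching: {(1,7), (2,13), (3,10), (5,22), (14,0), (21,4)}

|M| = 6 (so the lex-smallest maximum matching has 6 edges)
process left vertices in ascending order; for each, take the smallest-labelled available neighbour that still permits 6 edges overall, or leave it unmatched if none does
lex-smallest matching: {1-7, 2-13, 3-10, 5-22, 14-0, 21-4}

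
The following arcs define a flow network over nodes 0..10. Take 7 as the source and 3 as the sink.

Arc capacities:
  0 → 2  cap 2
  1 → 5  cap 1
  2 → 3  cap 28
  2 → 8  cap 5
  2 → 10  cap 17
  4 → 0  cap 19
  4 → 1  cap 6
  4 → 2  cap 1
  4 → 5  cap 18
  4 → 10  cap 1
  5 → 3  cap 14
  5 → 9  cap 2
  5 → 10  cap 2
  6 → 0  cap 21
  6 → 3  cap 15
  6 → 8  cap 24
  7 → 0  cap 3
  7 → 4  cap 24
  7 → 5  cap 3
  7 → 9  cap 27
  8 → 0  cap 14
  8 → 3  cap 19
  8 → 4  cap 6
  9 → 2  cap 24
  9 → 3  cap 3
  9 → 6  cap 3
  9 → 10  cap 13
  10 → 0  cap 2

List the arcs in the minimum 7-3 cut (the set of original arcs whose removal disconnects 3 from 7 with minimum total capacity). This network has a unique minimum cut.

augment #1: 7→5→3 push 3
augment #2: 7→9→3 push 3
augment #3: 7→0→2→3 push 2
augment #4: 7→4→2→3 push 1
augment #5: 7→4→5→3 push 11
augment #6: 7→9→2→3 push 24
augment #7: 7→4→5→9→6→3 push 2
max flow = 46; residual-reachable set from 7 gives S-side
cut edges (S→T): {(0,2), (4,2), (5,3), (5,9), (7,9)} total cap 46

Min-cut arcs: {(0,2), (4,2), (5,3), (5,9), (7,9)} (total capacity 46)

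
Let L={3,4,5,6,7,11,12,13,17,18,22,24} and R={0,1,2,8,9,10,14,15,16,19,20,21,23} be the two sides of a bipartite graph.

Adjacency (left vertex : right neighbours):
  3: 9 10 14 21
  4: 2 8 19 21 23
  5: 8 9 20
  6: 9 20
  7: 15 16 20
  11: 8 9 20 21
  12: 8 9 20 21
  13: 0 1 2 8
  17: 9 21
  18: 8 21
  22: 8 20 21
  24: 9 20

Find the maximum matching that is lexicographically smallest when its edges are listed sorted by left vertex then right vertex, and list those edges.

Lex-smallest maximum matching: {(3,10), (4,2), (5,8), (6,9), (7,15), (11,20), (12,21), (13,0)}

|M| = 8 (so the lex-smallest maximum matching has 8 edges)
process left vertices in ascending order; for each, take the smallest-labelled available neighbour that still permits 8 edges overall, or leave it unmatched if none does
lex-smallest matching: {3-10, 4-2, 5-8, 6-9, 7-15, 11-20, 12-21, 13-0}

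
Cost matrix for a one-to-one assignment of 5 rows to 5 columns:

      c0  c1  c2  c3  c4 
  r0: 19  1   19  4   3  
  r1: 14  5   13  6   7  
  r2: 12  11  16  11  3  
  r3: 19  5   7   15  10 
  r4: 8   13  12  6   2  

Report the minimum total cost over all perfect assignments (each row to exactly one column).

Minimum assignment cost: 25

optimal assignment: row0→col1 (cost 1), row1→col3 (cost 6), row2→col4 (cost 3), row3→col2 (cost 7), row4→col0 (cost 8)
total = 1 + 6 + 3 + 7 + 8 = 25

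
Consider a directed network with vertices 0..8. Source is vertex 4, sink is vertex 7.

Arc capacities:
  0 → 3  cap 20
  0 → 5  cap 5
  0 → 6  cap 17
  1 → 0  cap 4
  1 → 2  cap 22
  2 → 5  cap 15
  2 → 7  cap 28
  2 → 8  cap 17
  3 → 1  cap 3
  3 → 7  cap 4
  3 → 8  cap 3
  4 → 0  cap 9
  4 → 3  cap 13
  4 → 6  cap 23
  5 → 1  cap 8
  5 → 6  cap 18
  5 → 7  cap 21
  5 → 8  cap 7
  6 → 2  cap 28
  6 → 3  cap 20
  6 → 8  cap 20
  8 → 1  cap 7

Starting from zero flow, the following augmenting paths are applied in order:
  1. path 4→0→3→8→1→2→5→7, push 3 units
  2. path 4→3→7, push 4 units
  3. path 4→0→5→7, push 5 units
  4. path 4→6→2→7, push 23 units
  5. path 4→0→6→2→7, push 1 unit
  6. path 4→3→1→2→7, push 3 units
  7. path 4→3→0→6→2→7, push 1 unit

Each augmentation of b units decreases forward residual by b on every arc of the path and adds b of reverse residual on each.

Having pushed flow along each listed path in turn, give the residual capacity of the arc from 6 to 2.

after path 1 (4→0→3→8→1→2→5→7, push 3): res(6,2)=28
after path 2 (4→3→7, push 4): res(6,2)=28
after path 3 (4→0→5→7, push 5): res(6,2)=28
after path 4 (4→6→2→7, push 23): res(6,2)=5
after path 5 (4→0→6→2→7, push 1): res(6,2)=4
after path 6 (4→3→1→2→7, push 3): res(6,2)=4
after path 7 (4→3→0→6→2→7, push 1): res(6,2)=3

Residual capacity of (6,2): 3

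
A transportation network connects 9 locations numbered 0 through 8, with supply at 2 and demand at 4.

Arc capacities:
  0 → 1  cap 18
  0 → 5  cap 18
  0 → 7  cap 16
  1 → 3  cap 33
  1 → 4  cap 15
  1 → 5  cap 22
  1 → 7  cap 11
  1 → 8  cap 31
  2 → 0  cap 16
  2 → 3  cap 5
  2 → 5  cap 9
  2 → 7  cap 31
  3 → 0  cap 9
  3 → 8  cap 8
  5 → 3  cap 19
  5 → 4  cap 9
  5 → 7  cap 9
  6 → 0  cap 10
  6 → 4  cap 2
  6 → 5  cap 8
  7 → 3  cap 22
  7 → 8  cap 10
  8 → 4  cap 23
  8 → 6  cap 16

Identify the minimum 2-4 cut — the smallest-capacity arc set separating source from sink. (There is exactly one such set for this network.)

Min-cut arcs: {(0,1), (3,8), (5,4), (7,8)} (total capacity 45)

augment #1: 2→5→4 push 9
augment #2: 2→0→1→4 push 15
augment #3: 2→3→8→4 push 5
augment #4: 2→7→8→4 push 10
augment #5: 2→0→1→8→4 push 1
augment #6: 2→7→3→8→4 push 3
augment #7: 2→7→3→0→1→8→4 push 2
max flow = 45; residual-reachable set from 2 gives S-side
cut edges (S→T): {(0,1), (3,8), (5,4), (7,8)} total cap 45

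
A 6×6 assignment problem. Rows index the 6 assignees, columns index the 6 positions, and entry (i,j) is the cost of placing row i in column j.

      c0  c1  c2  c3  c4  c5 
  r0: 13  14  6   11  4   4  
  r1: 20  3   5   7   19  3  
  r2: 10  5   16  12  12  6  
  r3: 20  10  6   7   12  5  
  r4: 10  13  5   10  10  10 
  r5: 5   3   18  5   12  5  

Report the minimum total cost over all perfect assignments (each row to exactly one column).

optimal assignment: row0→col4 (cost 4), row1→col5 (cost 3), row2→col1 (cost 5), row3→col3 (cost 7), row4→col2 (cost 5), row5→col0 (cost 5)
total = 4 + 3 + 5 + 7 + 5 + 5 = 29

Minimum assignment cost: 29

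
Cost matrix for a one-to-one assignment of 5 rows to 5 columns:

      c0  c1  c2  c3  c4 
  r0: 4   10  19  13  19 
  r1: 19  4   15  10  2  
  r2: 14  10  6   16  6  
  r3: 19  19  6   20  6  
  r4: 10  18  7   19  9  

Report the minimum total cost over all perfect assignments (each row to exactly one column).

Minimum assignment cost: 37

one of 2 optimal assignments: row0→col0 (cost 4), row1→col1 (cost 4), row2→col3 (cost 16), row3→col4 (cost 6), row4→col2 (cost 7)
total = 4 + 4 + 16 + 6 + 7 = 37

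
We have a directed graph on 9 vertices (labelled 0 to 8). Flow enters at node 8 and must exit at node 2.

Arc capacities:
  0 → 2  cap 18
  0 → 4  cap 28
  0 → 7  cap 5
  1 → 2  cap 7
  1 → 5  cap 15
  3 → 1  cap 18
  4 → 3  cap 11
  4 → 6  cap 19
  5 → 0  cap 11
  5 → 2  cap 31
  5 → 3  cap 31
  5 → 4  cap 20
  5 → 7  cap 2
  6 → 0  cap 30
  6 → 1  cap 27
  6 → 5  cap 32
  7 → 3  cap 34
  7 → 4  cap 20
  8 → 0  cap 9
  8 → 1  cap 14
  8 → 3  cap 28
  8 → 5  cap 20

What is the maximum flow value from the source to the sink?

Maximum flow value: 51

augment #1: 8→0→2 bottleneck 9, total now 9
augment #2: 8→1→2 bottleneck 7, total now 16
augment #3: 8→5→2 bottleneck 20, total now 36
augment #4: 8→1→5→2 bottleneck 7, total now 43
augment #5: 8→3→1→5→2 bottleneck 4, total now 47
augment #6: 8→3→1→5→0→2 bottleneck 4, total now 51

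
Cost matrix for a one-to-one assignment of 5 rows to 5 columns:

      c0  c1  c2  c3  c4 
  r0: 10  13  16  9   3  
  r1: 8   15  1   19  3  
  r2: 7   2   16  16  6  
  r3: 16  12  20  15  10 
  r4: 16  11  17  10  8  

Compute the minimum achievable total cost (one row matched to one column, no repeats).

optimal assignment: row0→col4 (cost 3), row1→col2 (cost 1), row2→col1 (cost 2), row3→col0 (cost 16), row4→col3 (cost 10)
total = 3 + 1 + 2 + 16 + 10 = 32

Minimum assignment cost: 32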